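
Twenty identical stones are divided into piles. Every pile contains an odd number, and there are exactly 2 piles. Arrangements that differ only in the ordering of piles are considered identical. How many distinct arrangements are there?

They are:
19 + 1
17 + 3
15 + 5
13 + 7
11 + 9
That's 5 in total.

5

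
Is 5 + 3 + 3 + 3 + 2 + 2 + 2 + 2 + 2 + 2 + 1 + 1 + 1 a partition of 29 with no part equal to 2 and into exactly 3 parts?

The parts sum to 29, and the condition 'no summand equals 2' is violated.

No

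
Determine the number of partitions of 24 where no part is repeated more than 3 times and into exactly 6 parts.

Counting exhaustively, 169 partitions satisfy the conditions.

169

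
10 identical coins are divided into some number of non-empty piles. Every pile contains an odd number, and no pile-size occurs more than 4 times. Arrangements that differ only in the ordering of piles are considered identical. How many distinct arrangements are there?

7

They are:
9,1
7,3
7,1,1,1
5,5
5,3,1,1
3,3,3,1
3,3,1,1,1,1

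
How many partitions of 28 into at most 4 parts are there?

249

Counting exhaustively, 249 partitions satisfy the conditions.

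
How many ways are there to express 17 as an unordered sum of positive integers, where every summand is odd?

38

A partial list (first 12 by largest part):
17
15 + 1 + 1
13 + 3 + 1
13 + 1 + 1 + 1 + 1
11 + 5 + 1
11 + 3 + 3
11 + 3 + 1 + 1 + 1
11 + 1 + 1 + 1 + 1 + 1 + 1
9 + 7 + 1
9 + 5 + 3
9 + 5 + 1 + 1 + 1
9 + 3 + 3 + 1 + 1
…and 26 more, for 38 total.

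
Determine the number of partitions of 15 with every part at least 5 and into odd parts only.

Listing the qualifying partitions of 15:
15
5,5,5
Counting gives 2.

2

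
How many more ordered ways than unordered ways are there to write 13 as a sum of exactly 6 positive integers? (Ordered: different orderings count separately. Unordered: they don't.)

Ordered (compositions into 6 parts): C(12,5) = 792.
Unordered (partitions into 6 parts): 14.
Difference: 792 − 14 = 778.

778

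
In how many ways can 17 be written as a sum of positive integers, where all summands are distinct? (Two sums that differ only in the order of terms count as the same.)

A partial list (first 12 by largest part):
17
1 + 16
2 + 15
3 + 14
1 + 2 + 14
4 + 13
1 + 3 + 13
5 + 12
1 + 4 + 12
2 + 3 + 12
6 + 11
1 + 5 + 11
…and 26 more, for 38 total.

38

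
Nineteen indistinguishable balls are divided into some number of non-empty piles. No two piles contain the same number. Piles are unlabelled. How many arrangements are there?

There are too many to list fully; the first 12 (by largest part) are:
19
18, 1
17, 2
16, 3
16, 2, 1
15, 4
15, 3, 1
14, 5
14, 4, 1
14, 3, 2
13, 6
13, 5, 1
…and 42 more, for 54 total.

54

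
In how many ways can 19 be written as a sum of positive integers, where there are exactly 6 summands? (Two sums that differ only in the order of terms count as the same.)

Direct enumeration gives 71 partitions.

71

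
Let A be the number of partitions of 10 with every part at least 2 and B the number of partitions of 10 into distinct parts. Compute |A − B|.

2

Partitions of 10 with every part at least 2: 12.
Partitions of 10 into distinct parts: 10.
|12 − 10| = 2.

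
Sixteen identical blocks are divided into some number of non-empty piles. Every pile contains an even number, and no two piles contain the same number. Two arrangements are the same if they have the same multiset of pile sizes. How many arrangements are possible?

They are:
16
14+2
12+4
10+6
10+4+2
8+6+2

6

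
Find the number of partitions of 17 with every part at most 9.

Enumerating by decreasing first part gives 252 partitions in all.

252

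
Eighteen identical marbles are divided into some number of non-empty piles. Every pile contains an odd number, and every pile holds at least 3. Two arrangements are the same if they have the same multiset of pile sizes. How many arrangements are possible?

They are:
15+3
13+5
11+7
9+9
9+3+3+3
7+5+3+3
5+5+5+3
3+3+3+3+3+3

8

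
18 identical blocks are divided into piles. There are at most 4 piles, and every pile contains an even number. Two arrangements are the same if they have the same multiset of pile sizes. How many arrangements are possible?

18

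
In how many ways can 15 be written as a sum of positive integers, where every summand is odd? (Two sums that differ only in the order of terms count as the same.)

There are too many to list fully; the first 12 (by largest part) are:
15
13,1,1
11,3,1
11,1,1,1,1
9,5,1
9,3,3
9,3,1,1,1
9,1,1,1,1,1,1
7,7,1
7,5,3
7,5,1,1,1
7,3,3,1,1
…and 15 more, for 27 total.

27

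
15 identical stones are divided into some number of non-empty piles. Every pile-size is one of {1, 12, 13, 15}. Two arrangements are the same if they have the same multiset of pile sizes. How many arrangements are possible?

4

Enumerating:
15
13,1,1
12,1,1,1
1,1,1,1,1,1,1,1,1,1,1,1,1,1,1
That's 4 in total.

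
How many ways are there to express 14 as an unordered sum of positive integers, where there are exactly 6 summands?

20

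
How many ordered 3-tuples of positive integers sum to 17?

120

By stars and bars with positive parts, the count is C(16,2) = 120.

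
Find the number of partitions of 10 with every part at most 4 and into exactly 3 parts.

They are:
2, 4, 4
3, 3, 4
That's 2 in total.

2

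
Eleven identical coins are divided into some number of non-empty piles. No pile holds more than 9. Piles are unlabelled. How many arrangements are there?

54

There are too many to list fully; the first 12 (by largest part) are:
9 + 2
9 + 1 + 1
8 + 3
8 + 2 + 1
8 + 1 + 1 + 1
7 + 4
7 + 3 + 1
7 + 2 + 2
7 + 2 + 1 + 1
7 + 1 + 1 + 1 + 1
6 + 5
6 + 4 + 1
…and 42 more, for 54 total.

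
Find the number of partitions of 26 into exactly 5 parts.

221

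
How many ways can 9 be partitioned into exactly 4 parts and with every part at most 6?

6

Enumerating:
6+1+1+1
5+2+1+1
4+3+1+1
4+2+2+1
3+3+2+1
3+2+2+2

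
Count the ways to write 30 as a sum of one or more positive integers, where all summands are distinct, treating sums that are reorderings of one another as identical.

296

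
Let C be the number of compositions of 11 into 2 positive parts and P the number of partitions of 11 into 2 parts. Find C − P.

5

Ordered (compositions into 2 parts): C(10,1) = 10.
Unordered (partitions into 2 parts): 5.
Difference: 10 − 5 = 5.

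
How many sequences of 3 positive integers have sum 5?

6

Place 2 bars in the 4 internal gaps of a row of 5 dots: C(4,2) = 6.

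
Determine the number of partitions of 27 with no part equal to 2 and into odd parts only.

192

Enumerating by decreasing first part gives 192 partitions in all.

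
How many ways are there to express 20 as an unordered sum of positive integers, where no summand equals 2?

242

Enumerating by decreasing first part gives 242 partitions in all.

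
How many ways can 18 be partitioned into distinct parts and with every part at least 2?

25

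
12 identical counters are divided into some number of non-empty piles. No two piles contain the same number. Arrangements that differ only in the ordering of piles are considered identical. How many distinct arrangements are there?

15

Enumerating:
12
1+11
2+10
3+9
1+2+9
4+8
1+3+8
5+7
1+4+7
2+3+7
1+5+6
2+4+6
1+2+3+6
3+4+5
1+2+4+5
Counting gives 15.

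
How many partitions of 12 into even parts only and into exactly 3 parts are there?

Listing the qualifying partitions of 12:
8, 2, 2
6, 4, 2
4, 4, 4

3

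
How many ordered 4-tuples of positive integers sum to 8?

By stars and bars with positive parts, the count is C(7,3) = 35.

35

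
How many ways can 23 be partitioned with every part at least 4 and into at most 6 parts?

There are too many to list fully; the first 12 (by largest part) are:
23
19,4
18,5
17,6
16,7
15,8
15,4,4
14,9
14,5,4
13,10
13,6,4
13,5,5
…and 27 more, for 39 total.

39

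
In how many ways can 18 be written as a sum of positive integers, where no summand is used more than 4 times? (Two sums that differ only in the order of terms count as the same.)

262

A full systematic count gives 262.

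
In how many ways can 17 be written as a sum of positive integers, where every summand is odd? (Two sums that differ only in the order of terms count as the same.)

38

A partial list (first 12 by largest part):
17
15 + 1 + 1
13 + 3 + 1
13 + 1 + 1 + 1 + 1
11 + 5 + 1
11 + 3 + 3
11 + 3 + 1 + 1 + 1
11 + 1 + 1 + 1 + 1 + 1 + 1
9 + 7 + 1
9 + 5 + 3
9 + 5 + 1 + 1 + 1
9 + 3 + 3 + 1 + 1
…and 26 more, for 38 total.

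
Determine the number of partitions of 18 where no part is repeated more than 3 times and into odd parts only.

21

Listing the qualifying partitions of 18:
17, 1
15, 3
15, 1, 1, 1
13, 5
13, 3, 1, 1
11, 7
11, 5, 1, 1
11, 3, 3, 1
9, 9
9, 7, 1, 1
9, 5, 3, 1
9, 3, 3, 3
9, 3, 3, 1, 1, 1
7, 7, 3, 1
7, 5, 5, 1
7, 5, 3, 3
7, 5, 3, 1, 1, 1
7, 3, 3, 3, 1, 1
5, 5, 5, 3
5, 5, 5, 1, 1, 1
5, 5, 3, 3, 1, 1
That's 21 in total.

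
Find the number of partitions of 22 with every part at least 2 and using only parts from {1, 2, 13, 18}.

2

Enumerating:
18,2,2
2,2,2,2,2,2,2,2,2,2,2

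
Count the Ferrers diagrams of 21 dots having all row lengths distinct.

76

A full systematic count gives 76.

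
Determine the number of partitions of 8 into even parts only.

5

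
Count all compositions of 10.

Each of the 9 gaps between 10 units is either a break or not: 2^9 = 512.

512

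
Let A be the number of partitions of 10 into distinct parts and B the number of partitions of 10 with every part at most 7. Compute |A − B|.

Partitions of 10 into distinct parts: 10.
Partitions of 10 with every part at most 7: 38.
|10 − 38| = 28.

28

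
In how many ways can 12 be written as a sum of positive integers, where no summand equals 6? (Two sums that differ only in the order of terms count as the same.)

A partial list (first 12 by largest part):
12
1,11
2,10
1,1,10
3,9
1,2,9
1,1,1,9
4,8
1,3,8
2,2,8
1,1,2,8
1,1,1,1,8
…and 54 more, for 66 total.

66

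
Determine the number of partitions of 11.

There are too many to list fully; the first 12 (by largest part) are:
11
1 + 10
2 + 9
1 + 1 + 9
3 + 8
1 + 2 + 8
1 + 1 + 1 + 8
4 + 7
1 + 3 + 7
2 + 2 + 7
1 + 1 + 2 + 7
1 + 1 + 1 + 1 + 7
…and 44 more, for 56 total.

56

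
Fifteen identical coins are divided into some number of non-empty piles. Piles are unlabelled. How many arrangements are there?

176

Direct enumeration gives 176 partitions.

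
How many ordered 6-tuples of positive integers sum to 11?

252

By stars and bars with positive parts, the count is C(10,5) = 252.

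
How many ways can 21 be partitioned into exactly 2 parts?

10

Enumerating:
1+20
2+19
3+18
4+17
5+16
6+15
7+14
8+13
9+12
10+11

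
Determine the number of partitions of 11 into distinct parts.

12

They are:
11
10 + 1
9 + 2
8 + 3
8 + 2 + 1
7 + 4
7 + 3 + 1
6 + 5
6 + 4 + 1
6 + 3 + 2
5 + 4 + 2
5 + 3 + 2 + 1
Counting gives 12.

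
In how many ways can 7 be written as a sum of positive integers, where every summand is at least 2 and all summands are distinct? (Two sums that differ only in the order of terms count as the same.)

3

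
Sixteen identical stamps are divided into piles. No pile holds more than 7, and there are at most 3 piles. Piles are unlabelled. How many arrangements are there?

5

Enumerating:
2 + 7 + 7
3 + 6 + 7
4 + 5 + 7
4 + 6 + 6
5 + 5 + 6
That's 5 in total.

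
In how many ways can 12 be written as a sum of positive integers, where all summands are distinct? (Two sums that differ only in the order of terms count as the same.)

They are:
12
11+1
10+2
9+3
9+2+1
8+4
8+3+1
7+5
7+4+1
7+3+2
6+5+1
6+4+2
6+3+2+1
5+4+3
5+4+2+1

15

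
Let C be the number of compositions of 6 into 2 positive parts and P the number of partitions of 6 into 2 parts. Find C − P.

2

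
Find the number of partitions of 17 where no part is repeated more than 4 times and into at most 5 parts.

119

A full systematic count gives 119.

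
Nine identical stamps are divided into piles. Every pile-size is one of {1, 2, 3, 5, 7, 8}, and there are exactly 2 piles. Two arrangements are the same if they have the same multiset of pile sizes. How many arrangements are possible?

2

Listing the qualifying partitions of 9:
8, 1
7, 2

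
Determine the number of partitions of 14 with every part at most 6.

Counting exhaustively, 90 partitions satisfy the conditions.

90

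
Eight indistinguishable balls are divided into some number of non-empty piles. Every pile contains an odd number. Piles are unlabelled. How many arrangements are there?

The partitions of 8 that satisfy the conditions:
7, 1
5, 3
5, 1, 1, 1
3, 3, 1, 1
3, 1, 1, 1, 1, 1
1, 1, 1, 1, 1, 1, 1, 1

6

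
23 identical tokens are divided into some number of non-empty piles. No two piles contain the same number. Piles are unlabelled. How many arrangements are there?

Systematic enumeration (by largest part, then next-largest, …) yields 104.

104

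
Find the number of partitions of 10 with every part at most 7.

38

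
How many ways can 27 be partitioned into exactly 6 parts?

There are 331 such partitions.

331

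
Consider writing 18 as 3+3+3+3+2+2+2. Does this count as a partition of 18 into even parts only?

The parts sum to 18, and the condition 'every summand is even' is violated.

No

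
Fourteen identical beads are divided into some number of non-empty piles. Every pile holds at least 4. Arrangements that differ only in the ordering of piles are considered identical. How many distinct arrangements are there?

They are:
14
4 + 10
5 + 9
6 + 8
7 + 7
4 + 4 + 6
4 + 5 + 5

7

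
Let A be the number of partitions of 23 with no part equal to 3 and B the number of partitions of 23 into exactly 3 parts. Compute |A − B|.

584

Partitions of 23 with no part equal to 3: 628.
Partitions of 23 into exactly 3 parts: 44.
|628 − 44| = 584.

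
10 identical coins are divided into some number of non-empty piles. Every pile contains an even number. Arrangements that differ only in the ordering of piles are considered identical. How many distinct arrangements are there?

7

Listing the qualifying partitions of 10:
10
8 + 2
6 + 4
6 + 2 + 2
4 + 4 + 2
4 + 2 + 2 + 2
2 + 2 + 2 + 2 + 2
Counting gives 7.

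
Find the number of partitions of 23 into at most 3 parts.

56

There are too many to list fully; the first 12 (by largest part) are:
23
1,22
2,21
1,1,21
3,20
1,2,20
4,19
1,3,19
2,2,19
5,18
1,4,18
2,3,18
…and 44 more, for 56 total.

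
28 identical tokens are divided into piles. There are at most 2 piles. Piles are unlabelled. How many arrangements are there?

15

Enumerating:
28
27 + 1
26 + 2
25 + 3
24 + 4
23 + 5
22 + 6
21 + 7
20 + 8
19 + 9
18 + 10
17 + 11
16 + 12
15 + 13
14 + 14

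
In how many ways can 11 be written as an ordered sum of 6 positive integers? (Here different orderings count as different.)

A composition of 11 into 6 positive parts is chosen by placing 5 dividers among the 10 gaps between 11 units: C(10,5) = 252.

252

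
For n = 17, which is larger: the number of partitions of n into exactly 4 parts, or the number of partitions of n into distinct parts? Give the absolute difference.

1

Partitions of 17 into exactly 4 parts: 39.
Partitions of 17 into distinct parts: 38.
|39 − 38| = 1.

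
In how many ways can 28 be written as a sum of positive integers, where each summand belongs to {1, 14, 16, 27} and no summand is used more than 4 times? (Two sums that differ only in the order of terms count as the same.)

2

Enumerating:
27+1
14+14
Counting gives 2.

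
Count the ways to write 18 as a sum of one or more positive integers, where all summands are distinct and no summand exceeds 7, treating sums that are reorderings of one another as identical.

7

They are:
7,6,5
7,6,4,1
7,6,3,2
7,5,4,2
7,5,3,2,1
6,5,4,3
6,5,4,2,1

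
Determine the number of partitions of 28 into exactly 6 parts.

Direct enumeration gives 391 partitions.

391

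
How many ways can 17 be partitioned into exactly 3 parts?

They are:
15+1+1
14+2+1
13+3+1
13+2+2
12+4+1
12+3+2
11+5+1
11+4+2
11+3+3
10+6+1
10+5+2
10+4+3
9+7+1
9+6+2
9+5+3
9+4+4
8+8+1
8+7+2
8+6+3
8+5+4
7+7+3
7+6+4
7+5+5
6+6+5
Counting gives 24.

24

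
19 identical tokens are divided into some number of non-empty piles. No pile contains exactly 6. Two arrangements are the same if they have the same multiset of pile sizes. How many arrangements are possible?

389

There are 389 such partitions.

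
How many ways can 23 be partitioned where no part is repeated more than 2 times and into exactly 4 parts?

Systematic enumeration (by largest part, then next-largest, …) yields 87.

87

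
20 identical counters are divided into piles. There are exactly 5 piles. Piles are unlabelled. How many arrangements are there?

84

Direct enumeration gives 84 partitions.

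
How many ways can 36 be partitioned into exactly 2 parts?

18

They are:
35, 1
34, 2
33, 3
32, 4
31, 5
30, 6
29, 7
28, 8
27, 9
26, 10
25, 11
24, 12
23, 13
22, 14
21, 15
20, 16
19, 17
18, 18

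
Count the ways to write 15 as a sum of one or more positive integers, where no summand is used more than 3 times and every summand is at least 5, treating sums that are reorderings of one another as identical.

They are:
15
10+5
9+6
8+7
5+5+5

5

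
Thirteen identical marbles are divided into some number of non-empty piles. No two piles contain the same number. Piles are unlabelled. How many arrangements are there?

The partitions of 13 that satisfy the conditions:
13
1, 12
2, 11
3, 10
1, 2, 10
4, 9
1, 3, 9
5, 8
1, 4, 8
2, 3, 8
6, 7
1, 5, 7
2, 4, 7
1, 2, 3, 7
2, 5, 6
3, 4, 6
1, 2, 4, 6
1, 3, 4, 5
That's 18 in total.

18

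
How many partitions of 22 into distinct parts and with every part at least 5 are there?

11

They are:
22
17+5
16+6
15+7
14+8
13+9
12+10
11+6+5
10+7+5
9+8+5
9+7+6
That's 11 in total.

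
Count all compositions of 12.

2048

Each of the 11 gaps between 12 units is either a break or not: 2^11 = 2048.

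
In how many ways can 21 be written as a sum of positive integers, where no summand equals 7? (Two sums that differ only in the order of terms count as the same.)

657

Direct enumeration gives 657 partitions.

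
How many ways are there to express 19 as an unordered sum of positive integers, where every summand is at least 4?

They are:
19
15,4
14,5
13,6
12,7
11,8
11,4,4
10,9
10,5,4
9,6,4
9,5,5
8,7,4
8,6,5
7,7,5
7,6,6
7,4,4,4
6,5,4,4
5,5,5,4
That's 18 in total.

18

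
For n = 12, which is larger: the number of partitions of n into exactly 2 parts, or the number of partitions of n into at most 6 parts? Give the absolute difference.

52

Partitions of 12 into exactly 2 parts: 6.
Partitions of 12 into at most 6 parts: 58.
|6 − 58| = 52.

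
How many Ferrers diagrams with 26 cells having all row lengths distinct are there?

165

Enumerating by decreasing first part gives 165 partitions in all.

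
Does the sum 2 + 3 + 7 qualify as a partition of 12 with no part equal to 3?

The parts sum to 12, and the condition 'no summand equals 3' is violated.

No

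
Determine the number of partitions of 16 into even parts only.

22

Enumerating:
16
14,2
12,4
12,2,2
10,6
10,4,2
10,2,2,2
8,8
8,6,2
8,4,4
8,4,2,2
8,2,2,2,2
6,6,4
6,6,2,2
6,4,4,2
6,4,2,2,2
6,2,2,2,2,2
4,4,4,4
4,4,4,2,2
4,4,2,2,2,2
4,2,2,2,2,2,2
2,2,2,2,2,2,2,2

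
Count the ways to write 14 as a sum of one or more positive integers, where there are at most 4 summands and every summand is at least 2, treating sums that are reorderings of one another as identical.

26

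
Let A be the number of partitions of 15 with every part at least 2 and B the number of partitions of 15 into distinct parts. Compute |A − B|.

14

Partitions of 15 with every part at least 2: 41.
Partitions of 15 into distinct parts: 27.
|41 − 27| = 14.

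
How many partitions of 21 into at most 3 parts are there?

48

A partial list (first 12 by largest part):
21
1, 20
2, 19
1, 1, 19
3, 18
1, 2, 18
4, 17
1, 3, 17
2, 2, 17
5, 16
1, 4, 16
2, 3, 16
…and 36 more, for 48 total.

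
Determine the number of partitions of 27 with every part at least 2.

574

Direct enumeration gives 574 partitions.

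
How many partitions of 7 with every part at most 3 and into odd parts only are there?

They are:
1, 3, 3
1, 1, 1, 1, 3
1, 1, 1, 1, 1, 1, 1

3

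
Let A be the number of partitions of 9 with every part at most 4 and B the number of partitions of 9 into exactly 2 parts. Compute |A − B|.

Partitions of 9 with every part at most 4: 18.
Partitions of 9 into exactly 2 parts: 4.
|18 − 4| = 14.

14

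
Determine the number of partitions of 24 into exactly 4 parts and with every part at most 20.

107

Direct enumeration gives 107 partitions.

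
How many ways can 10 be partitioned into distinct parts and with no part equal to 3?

Listing the qualifying partitions of 10:
10
9 + 1
8 + 2
7 + 2 + 1
6 + 4
5 + 4 + 1
That's 6 in total.

6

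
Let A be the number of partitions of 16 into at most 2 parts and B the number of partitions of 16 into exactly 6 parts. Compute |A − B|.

26

Partitions of 16 into at most 2 parts: 9.
Partitions of 16 into exactly 6 parts: 35.
|9 − 35| = 26.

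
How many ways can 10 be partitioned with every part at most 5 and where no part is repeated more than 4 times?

22

The partitions of 10 that satisfy the conditions:
5+5
5+4+1
5+3+2
5+3+1+1
5+2+2+1
5+2+1+1+1
4+4+2
4+4+1+1
4+3+3
4+3+2+1
4+3+1+1+1
4+2+2+2
4+2+2+1+1
4+2+1+1+1+1
3+3+3+1
3+3+2+2
3+3+2+1+1
3+3+1+1+1+1
3+2+2+2+1
3+2+2+1+1+1
2+2+2+2+1+1
2+2+2+1+1+1+1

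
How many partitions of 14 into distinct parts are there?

22

Enumerating:
14
1, 13
2, 12
3, 11
1, 2, 11
4, 10
1, 3, 10
5, 9
1, 4, 9
2, 3, 9
6, 8
1, 5, 8
2, 4, 8
1, 2, 3, 8
1, 6, 7
2, 5, 7
3, 4, 7
1, 2, 4, 7
3, 5, 6
1, 2, 5, 6
1, 3, 4, 6
2, 3, 4, 5
Counting gives 22.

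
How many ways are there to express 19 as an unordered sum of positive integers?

490

Systematic enumeration (by largest part, then next-largest, …) yields 490.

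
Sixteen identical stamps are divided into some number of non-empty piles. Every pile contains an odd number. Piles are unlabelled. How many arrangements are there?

32

There are too many to list fully; the first 12 (by largest part) are:
1+15
3+13
1+1+1+13
5+11
1+1+3+11
1+1+1+1+1+11
7+9
1+1+5+9
1+3+3+9
1+1+1+1+3+9
1+1+1+1+1+1+1+9
1+1+7+7
…and 20 more, for 32 total.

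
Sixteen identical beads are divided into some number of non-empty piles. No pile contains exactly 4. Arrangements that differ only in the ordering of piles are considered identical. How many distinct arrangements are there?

Direct enumeration gives 154 partitions.

154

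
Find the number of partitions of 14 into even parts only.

Enumerating:
14
12+2
10+4
10+2+2
8+6
8+4+2
8+2+2+2
6+6+2
6+4+4
6+4+2+2
6+2+2+2+2
4+4+4+2
4+4+2+2+2
4+2+2+2+2+2
2+2+2+2+2+2+2
That's 15 in total.

15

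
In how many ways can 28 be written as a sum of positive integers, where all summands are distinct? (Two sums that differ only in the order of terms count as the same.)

222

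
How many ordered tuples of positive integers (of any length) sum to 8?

The number of compositions of n is 2^(n−1); here 2^7 = 128.

128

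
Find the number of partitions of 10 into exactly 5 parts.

Listing the qualifying partitions of 10:
6,1,1,1,1
5,2,1,1,1
4,3,1,1,1
4,2,2,1,1
3,3,2,1,1
3,2,2,2,1
2,2,2,2,2

7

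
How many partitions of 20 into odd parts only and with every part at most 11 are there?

53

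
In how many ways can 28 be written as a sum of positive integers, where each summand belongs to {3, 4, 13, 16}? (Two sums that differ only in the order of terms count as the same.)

Listing the qualifying partitions of 28:
4 + 4 + 4 + 16
3 + 3 + 3 + 3 + 16
3 + 4 + 4 + 4 + 13
3 + 3 + 3 + 3 + 3 + 13
4 + 4 + 4 + 4 + 4 + 4 + 4
3 + 3 + 3 + 3 + 4 + 4 + 4 + 4
3 + 3 + 3 + 3 + 3 + 3 + 3 + 3 + 4

7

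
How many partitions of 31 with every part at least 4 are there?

161

Systematic enumeration (by largest part, then next-largest, …) yields 161.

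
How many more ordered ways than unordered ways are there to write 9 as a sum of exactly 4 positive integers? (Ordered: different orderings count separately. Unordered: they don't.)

Ordered (compositions into 4 parts): C(8,3) = 56.
Partitions of 9 into exactly 4 parts: 6.
Difference: 56 − 6 = 50.

50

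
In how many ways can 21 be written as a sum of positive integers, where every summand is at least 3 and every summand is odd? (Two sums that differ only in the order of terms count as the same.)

The partitions of 21 that satisfy the conditions:
21
15 + 3 + 3
13 + 5 + 3
11 + 7 + 3
11 + 5 + 5
9 + 9 + 3
9 + 7 + 5
9 + 3 + 3 + 3 + 3
7 + 7 + 7
7 + 5 + 3 + 3 + 3
5 + 5 + 5 + 3 + 3
3 + 3 + 3 + 3 + 3 + 3 + 3

12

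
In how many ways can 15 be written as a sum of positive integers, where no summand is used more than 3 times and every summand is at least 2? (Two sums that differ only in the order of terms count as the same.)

There are too many to list fully; the first 12 (by largest part) are:
15
13,2
12,3
11,4
11,2,2
10,5
10,3,2
9,6
9,4,2
9,3,3
9,2,2,2
8,7
…and 24 more, for 36 total.

36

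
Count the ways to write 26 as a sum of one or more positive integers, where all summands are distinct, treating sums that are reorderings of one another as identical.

165

Systematic enumeration (by largest part, then next-largest, …) yields 165.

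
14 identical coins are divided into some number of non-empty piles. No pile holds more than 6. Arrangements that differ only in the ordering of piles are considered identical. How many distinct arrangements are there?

There are 90 such partitions.

90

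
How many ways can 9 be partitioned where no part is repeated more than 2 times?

16

They are:
9
1+8
2+7
1+1+7
3+6
1+2+6
4+5
1+3+5
2+2+5
1+1+2+5
1+4+4
2+3+4
1+1+3+4
1+2+2+4
1+2+3+3
1+1+2+2+3
That's 16 in total.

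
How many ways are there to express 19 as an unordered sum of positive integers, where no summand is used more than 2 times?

163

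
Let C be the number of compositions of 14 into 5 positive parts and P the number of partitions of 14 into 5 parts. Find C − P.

692

Ordered (compositions into 5 parts): C(13,4) = 715.
Unordered (partitions into 5 parts): 23.
Difference: 715 − 23 = 692.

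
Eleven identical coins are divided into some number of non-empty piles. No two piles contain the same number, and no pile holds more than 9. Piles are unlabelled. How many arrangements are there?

10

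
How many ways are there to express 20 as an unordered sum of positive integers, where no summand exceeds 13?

There are 597 such partitions.

597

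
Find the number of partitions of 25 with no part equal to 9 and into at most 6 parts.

Direct enumeration gives 511 partitions.

511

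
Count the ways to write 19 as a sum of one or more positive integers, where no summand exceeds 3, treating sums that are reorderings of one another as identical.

A partial list (first 12 by largest part):
3 + 3 + 3 + 3 + 3 + 3 + 1
3 + 3 + 3 + 3 + 3 + 2 + 2
3 + 3 + 3 + 3 + 3 + 2 + 1 + 1
3 + 3 + 3 + 3 + 3 + 1 + 1 + 1 + 1
3 + 3 + 3 + 3 + 2 + 2 + 2 + 1
3 + 3 + 3 + 3 + 2 + 2 + 1 + 1 + 1
3 + 3 + 3 + 3 + 2 + 1 + 1 + 1 + 1 + 1
3 + 3 + 3 + 3 + 1 + 1 + 1 + 1 + 1 + 1 + 1
3 + 3 + 3 + 2 + 2 + 2 + 2 + 2
3 + 3 + 3 + 2 + 2 + 2 + 2 + 1 + 1
3 + 3 + 3 + 2 + 2 + 2 + 1 + 1 + 1 + 1
3 + 3 + 3 + 2 + 2 + 1 + 1 + 1 + 1 + 1 + 1
…and 28 more, for 40 total.

40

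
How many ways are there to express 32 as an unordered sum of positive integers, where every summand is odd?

390

A full systematic count gives 390.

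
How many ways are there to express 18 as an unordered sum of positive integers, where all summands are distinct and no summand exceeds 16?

A partial list (first 12 by largest part):
16 + 2
15 + 3
15 + 2 + 1
14 + 4
14 + 3 + 1
13 + 5
13 + 4 + 1
13 + 3 + 2
12 + 6
12 + 5 + 1
12 + 4 + 2
12 + 3 + 2 + 1
…and 32 more, for 44 total.

44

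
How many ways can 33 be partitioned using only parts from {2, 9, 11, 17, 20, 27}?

They are:
27, 2, 2, 2
20, 11, 2
20, 9, 2, 2
17, 2, 2, 2, 2, 2, 2, 2, 2
11, 11, 11
11, 11, 9, 2
11, 9, 9, 2, 2
11, 2, 2, 2, 2, 2, 2, 2, 2, 2, 2, 2
9, 9, 9, 2, 2, 2
9, 2, 2, 2, 2, 2, 2, 2, 2, 2, 2, 2, 2

10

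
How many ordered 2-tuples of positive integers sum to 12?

Place 1 bars in the 11 internal gaps of a row of 12 dots: C(11,1) = 11.

11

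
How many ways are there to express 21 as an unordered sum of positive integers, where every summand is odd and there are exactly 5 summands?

18

Enumerating:
1 + 1 + 1 + 1 + 17
1 + 1 + 1 + 3 + 15
1 + 1 + 1 + 5 + 13
1 + 1 + 3 + 3 + 13
1 + 1 + 1 + 7 + 11
1 + 1 + 3 + 5 + 11
1 + 3 + 3 + 3 + 11
1 + 1 + 1 + 9 + 9
1 + 1 + 3 + 7 + 9
1 + 1 + 5 + 5 + 9
1 + 3 + 3 + 5 + 9
3 + 3 + 3 + 3 + 9
1 + 1 + 5 + 7 + 7
1 + 3 + 3 + 7 + 7
1 + 3 + 5 + 5 + 7
3 + 3 + 3 + 5 + 7
1 + 5 + 5 + 5 + 5
3 + 3 + 5 + 5 + 5
Counting gives 18.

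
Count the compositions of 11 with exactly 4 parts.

By stars and bars with positive parts, the count is C(10,3) = 120.

120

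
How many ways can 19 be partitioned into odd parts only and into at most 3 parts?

11

Enumerating:
19
17, 1, 1
15, 3, 1
13, 5, 1
13, 3, 3
11, 7, 1
11, 5, 3
9, 9, 1
9, 7, 3
9, 5, 5
7, 7, 5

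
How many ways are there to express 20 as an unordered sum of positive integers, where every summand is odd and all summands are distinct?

7

The partitions of 20 that satisfy the conditions:
19+1
17+3
15+5
13+7
11+9
11+5+3+1
9+7+3+1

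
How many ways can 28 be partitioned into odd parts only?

222

Counting exhaustively, 222 partitions satisfy the conditions.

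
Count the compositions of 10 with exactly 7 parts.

Place 6 bars in the 9 internal gaps of a row of 10 dots: C(9,6) = 84.

84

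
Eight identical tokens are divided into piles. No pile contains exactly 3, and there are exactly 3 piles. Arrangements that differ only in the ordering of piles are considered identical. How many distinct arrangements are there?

Listing the qualifying partitions of 8:
1 + 1 + 6
1 + 2 + 5
2 + 2 + 4

3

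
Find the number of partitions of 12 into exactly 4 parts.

15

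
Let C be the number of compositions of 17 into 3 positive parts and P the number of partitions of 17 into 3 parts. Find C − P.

Ordered (compositions into 3 parts): C(16,2) = 120.
Partitions of 17 into exactly 3 parts: 24.
Difference: 120 − 24 = 96.

96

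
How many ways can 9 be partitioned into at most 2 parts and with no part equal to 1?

4

The partitions of 9 that satisfy the conditions:
9
7, 2
6, 3
5, 4
That's 4 in total.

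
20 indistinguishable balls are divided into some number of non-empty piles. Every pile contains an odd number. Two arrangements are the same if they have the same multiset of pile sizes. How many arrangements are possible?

A partial list (first 12 by largest part):
19+1
17+3
17+1+1+1
15+5
15+3+1+1
15+1+1+1+1+1
13+7
13+5+1+1
13+3+3+1
13+3+1+1+1+1
13+1+1+1+1+1+1+1
11+9
…and 52 more, for 64 total.

64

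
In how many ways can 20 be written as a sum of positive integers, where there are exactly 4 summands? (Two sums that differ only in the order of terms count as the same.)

64

There are too many to list fully; the first 12 (by largest part) are:
17,1,1,1
16,2,1,1
15,3,1,1
15,2,2,1
14,4,1,1
14,3,2,1
14,2,2,2
13,5,1,1
13,4,2,1
13,3,3,1
13,3,2,2
12,6,1,1
…and 52 more, for 64 total.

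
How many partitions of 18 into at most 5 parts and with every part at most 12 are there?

123

Systematic enumeration (by largest part, then next-largest, …) yields 123.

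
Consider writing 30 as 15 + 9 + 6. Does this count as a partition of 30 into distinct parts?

Yes

The parts sum to 30, and the condition 'all summands are distinct' holds.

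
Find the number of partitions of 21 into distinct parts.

There are 76 such partitions.

76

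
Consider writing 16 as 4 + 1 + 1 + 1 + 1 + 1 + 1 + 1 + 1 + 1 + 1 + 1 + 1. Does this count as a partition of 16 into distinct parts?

The parts sum to 16, and the condition 'all summands are distinct' is violated.

No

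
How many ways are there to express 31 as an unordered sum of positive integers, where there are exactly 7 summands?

Enumerating by decreasing first part gives 733 partitions in all.

733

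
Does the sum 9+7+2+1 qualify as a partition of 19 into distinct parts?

Yes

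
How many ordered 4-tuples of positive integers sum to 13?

220

Equivalently, choose which 3 of the 12 gaps become plus signs: C(12,3) = 220.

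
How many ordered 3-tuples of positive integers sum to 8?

A composition of 8 into 3 positive parts is chosen by placing 2 dividers among the 7 gaps between 8 units: C(7,2) = 21.

21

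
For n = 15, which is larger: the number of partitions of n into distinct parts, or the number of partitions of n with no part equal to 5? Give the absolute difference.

Partitions of 15 into distinct parts: 27.
Partitions of 15 with no part equal to 5: 134.
|27 − 134| = 107.

107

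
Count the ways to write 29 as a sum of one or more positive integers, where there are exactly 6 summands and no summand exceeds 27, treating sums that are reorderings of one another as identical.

454

Counting exhaustively, 454 partitions satisfy the conditions.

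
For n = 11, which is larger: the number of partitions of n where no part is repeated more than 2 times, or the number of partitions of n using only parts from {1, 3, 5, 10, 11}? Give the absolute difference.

17

Partitions of 11 where no part is repeated more than 2 times: 27.
Partitions of 11 using only parts from {1, 3, 5, 10, 11}: 10.
|27 − 10| = 17.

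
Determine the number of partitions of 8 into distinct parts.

Listing the qualifying partitions of 8:
8
7+1
6+2
5+3
5+2+1
4+3+1
Counting gives 6.

6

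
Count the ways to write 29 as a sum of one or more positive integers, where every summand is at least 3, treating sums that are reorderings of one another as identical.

Direct enumeration gives 273 partitions.

273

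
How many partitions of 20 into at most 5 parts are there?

Direct enumeration gives 192 partitions.

192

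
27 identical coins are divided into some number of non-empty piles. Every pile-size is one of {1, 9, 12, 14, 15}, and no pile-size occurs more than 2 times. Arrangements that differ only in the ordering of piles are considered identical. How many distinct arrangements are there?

2

Listing the qualifying partitions of 27:
15 + 12
14 + 12 + 1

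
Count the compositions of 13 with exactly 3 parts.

A composition of 13 into 3 positive parts is chosen by placing 2 dividers among the 12 gaps between 13 units: C(12,2) = 66.

66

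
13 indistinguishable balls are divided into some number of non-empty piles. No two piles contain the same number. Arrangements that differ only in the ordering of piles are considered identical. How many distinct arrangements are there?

Listing the qualifying partitions of 13:
13
1+12
2+11
3+10
1+2+10
4+9
1+3+9
5+8
1+4+8
2+3+8
6+7
1+5+7
2+4+7
1+2+3+7
2+5+6
3+4+6
1+2+4+6
1+3+4+5

18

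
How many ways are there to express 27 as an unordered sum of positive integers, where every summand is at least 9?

The partitions of 27 that satisfy the conditions:
27
9+18
10+17
11+16
12+15
13+14
9+9+9

7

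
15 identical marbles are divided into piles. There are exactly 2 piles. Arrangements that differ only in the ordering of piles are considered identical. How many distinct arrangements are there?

They are:
1 + 14
2 + 13
3 + 12
4 + 11
5 + 10
6 + 9
7 + 8

7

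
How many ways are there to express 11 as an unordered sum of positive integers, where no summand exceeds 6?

A partial list (first 12 by largest part):
6,5
6,4,1
6,3,2
6,3,1,1
6,2,2,1
6,2,1,1,1
6,1,1,1,1,1
5,5,1
5,4,2
5,4,1,1
5,3,3
5,3,2,1
…and 32 more, for 44 total.

44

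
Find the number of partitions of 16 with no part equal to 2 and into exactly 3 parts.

Enumerating:
1,1,14
1,3,12
1,4,11
1,5,10
3,3,10
1,6,9
3,4,9
1,7,8
3,5,8
4,4,8
3,6,7
4,5,7
4,6,6
5,5,6

14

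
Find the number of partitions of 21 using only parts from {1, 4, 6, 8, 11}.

29

A partial list (first 12 by largest part):
11 + 8 + 1 + 1
11 + 6 + 4
11 + 6 + 1 + 1 + 1 + 1
11 + 4 + 4 + 1 + 1
11 + 4 + 1 + 1 + 1 + 1 + 1 + 1
11 + 1 + 1 + 1 + 1 + 1 + 1 + 1 + 1 + 1 + 1
8 + 8 + 4 + 1
8 + 8 + 1 + 1 + 1 + 1 + 1
8 + 6 + 6 + 1
8 + 6 + 4 + 1 + 1 + 1
8 + 6 + 1 + 1 + 1 + 1 + 1 + 1 + 1
8 + 4 + 4 + 4 + 1
…and 17 more, for 29 total.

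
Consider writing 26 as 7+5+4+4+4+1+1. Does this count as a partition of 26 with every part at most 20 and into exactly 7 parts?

Yes

The parts sum to 26, and the condition 'no summand exceeds 20' holds; the condition 'there are exactly 7 summands' holds.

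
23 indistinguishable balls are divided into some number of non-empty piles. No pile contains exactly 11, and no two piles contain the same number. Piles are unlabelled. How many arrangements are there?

Enumerating by decreasing first part gives 90 partitions in all.

90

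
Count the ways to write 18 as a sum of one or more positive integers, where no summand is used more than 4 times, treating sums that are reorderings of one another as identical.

Systematic enumeration (by largest part, then next-largest, …) yields 262.

262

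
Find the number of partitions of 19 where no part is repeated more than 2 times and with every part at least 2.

A partial list (first 12 by largest part):
19
17+2
16+3
15+4
15+2+2
14+5
14+3+2
13+6
13+4+2
13+3+3
12+7
12+5+2
…and 53 more, for 65 total.

65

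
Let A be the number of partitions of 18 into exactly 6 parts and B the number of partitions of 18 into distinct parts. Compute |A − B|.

Partitions of 18 into exactly 6 parts: 58.
Partitions of 18 into distinct parts: 46.
|58 − 46| = 12.

12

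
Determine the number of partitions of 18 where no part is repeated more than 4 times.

Enumerating by decreasing first part gives 262 partitions in all.

262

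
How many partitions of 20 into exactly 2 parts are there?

10

Listing the qualifying partitions of 20:
19, 1
18, 2
17, 3
16, 4
15, 5
14, 6
13, 7
12, 8
11, 9
10, 10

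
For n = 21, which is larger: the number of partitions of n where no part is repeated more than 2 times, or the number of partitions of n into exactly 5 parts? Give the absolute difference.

142

Partitions of 21 where no part is repeated more than 2 times: 243.
Partitions of 21 into exactly 5 parts: 101.
|243 − 101| = 142.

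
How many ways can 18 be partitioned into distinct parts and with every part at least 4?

9

They are:
18
14+4
13+5
12+6
11+7
10+8
9+5+4
8+6+4
7+6+5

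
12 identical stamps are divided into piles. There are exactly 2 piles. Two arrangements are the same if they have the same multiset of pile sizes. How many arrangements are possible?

Enumerating:
11, 1
10, 2
9, 3
8, 4
7, 5
6, 6
That's 6 in total.

6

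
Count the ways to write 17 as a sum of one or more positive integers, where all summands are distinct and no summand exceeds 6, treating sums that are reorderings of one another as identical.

2

Listing the qualifying partitions of 17:
6,5,4,2
6,5,3,2,1
Counting gives 2.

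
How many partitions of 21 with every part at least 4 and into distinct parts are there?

15

Enumerating:
21
17 + 4
16 + 5
15 + 6
14 + 7
13 + 8
12 + 9
12 + 5 + 4
11 + 10
11 + 6 + 4
10 + 7 + 4
10 + 6 + 5
9 + 8 + 4
9 + 7 + 5
8 + 7 + 6
That's 15 in total.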